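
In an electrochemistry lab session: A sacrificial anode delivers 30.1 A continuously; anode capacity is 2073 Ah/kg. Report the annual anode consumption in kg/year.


Annual consumption = current * hours per year / capacity
Rate = 30.1 * 8760 / 2073 = 127.2 kg/year

127.2 kg/year


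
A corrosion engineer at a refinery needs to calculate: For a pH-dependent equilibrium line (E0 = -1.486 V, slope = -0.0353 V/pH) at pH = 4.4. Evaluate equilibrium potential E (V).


Apply the Pourbaix line equation: E = E0 + slope*pH
E = -1.486 + (-0.0353)*4.4 = -1.486 + (-0.15532) = -1.64132 V
Rounded to 3 decimal places: E = -1.641 V

-1.641 V


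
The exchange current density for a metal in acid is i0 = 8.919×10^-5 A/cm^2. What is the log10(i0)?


i0 = 8.919×10^-5 A/cm^2
log10(i0) = -4.05

-4.05


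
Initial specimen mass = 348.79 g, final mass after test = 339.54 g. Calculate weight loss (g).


Weight loss = initial − final
WL = 348.79 − 339.54 = 9.25 g

9.25 g


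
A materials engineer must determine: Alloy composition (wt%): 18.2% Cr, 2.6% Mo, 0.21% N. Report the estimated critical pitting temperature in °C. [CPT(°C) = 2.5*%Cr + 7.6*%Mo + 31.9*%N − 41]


Apply the ASTM G48 empirical CPT estimate: CPT(°C) = 2.5*%Cr + 7.6*%Mo + 31.9*%N − 41
2.5*18.2 = 45.5; 7.6*2.6 = 19.76; 31.9*0.21 = 6.699
CPT = 45.5 + 19.76 + 6.699 − 41 = 30.959 °C
Rounded to 0.1 °C: CPT ≈ 31.0 °C

31.0 °C


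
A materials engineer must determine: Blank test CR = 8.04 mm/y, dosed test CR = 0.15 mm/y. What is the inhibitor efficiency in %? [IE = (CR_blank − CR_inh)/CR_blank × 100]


Apply the inhibitor-efficiency definition: IE = (CR_blank − CR_inh)/CR_blank × 100
IE = (8.04 − 0.15) / 8.04 × 100
IE = 7.89 / 8.04 × 100 = 98.1 %

98.1 %


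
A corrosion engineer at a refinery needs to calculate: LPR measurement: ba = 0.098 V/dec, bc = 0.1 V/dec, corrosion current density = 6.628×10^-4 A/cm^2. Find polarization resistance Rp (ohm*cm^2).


Apply the Stern-Geary equation: Rp = ba*bc / (2.303*icorr*(ba+bc))
ba*bc = 0.098*0.1 = 0.0098
ba+bc = 0.198; 2.303*icorr*(ba+bc) = 2.303*6.628×10^-4*0.198 = 3.0223282×10^-4
Rp = 0.0098 / 3.0223282×10^-4 = 32.4 ohm*cm^2

32.4 ohm*cm^2


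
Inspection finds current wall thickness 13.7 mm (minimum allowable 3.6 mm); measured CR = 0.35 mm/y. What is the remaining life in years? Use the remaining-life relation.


Apply the remaining-life relation: RL = (t_current − t_min) / CR
RL = (13.7 − 3.6) / 0.35 = 10.1 / 0.35 = 28.9 years

28.9 years


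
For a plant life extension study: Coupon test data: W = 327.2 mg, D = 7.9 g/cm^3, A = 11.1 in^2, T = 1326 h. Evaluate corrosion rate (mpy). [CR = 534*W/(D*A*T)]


Apply the mpy weight-loss relation: CR = 534 * W / (D * A * T)
Numerator: 534 * 327.2 = 174724.8
Denominator: 7.9 * 11.1 * 1326 = 116276.94
CR = 174724.8 / 116276.94 = 1.50266 mpy

1.50266 mpy


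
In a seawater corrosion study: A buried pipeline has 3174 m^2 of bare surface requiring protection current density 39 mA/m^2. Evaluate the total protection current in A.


I = area * current density, then convert mA → A (÷1000)
I = 3174 * 39 / 1000 = 123.79 A

123.79 A


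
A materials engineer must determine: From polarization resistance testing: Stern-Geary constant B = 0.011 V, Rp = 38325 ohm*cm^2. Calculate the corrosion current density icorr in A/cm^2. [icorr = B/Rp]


Apply the Stern-Geary relation: icorr = B / Rp
icorr = 0.011 / 38325 = 2.87×10^-7 A/cm^2

2.87×10^-7 A/cm^2


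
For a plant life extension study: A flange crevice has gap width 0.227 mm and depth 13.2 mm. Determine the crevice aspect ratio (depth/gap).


Aspect ratio = depth / gap
Ratio = 13.2 / 0.227 = 58.1

58.1


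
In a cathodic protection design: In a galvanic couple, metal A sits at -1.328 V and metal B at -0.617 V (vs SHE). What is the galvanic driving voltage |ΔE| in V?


Driving voltage is the absolute potential difference.
|ΔE| = |-1.328 − (-0.617)| = 0.711 V

0.711 V


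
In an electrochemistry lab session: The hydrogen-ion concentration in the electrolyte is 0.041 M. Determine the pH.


pH = −log10[H+]
pH = −log10(0.041) = 1.39

1.39


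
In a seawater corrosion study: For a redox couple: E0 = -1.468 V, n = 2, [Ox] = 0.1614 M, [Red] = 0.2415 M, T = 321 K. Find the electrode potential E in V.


Apply the Nernst equation: E = E0 + (RT/nF)*ln([Ox]/[Red])
Step 1: RT/nF = 8.314*321/(2*96485) = 0.0138301 V
Step 2: [Ox]/[Red] = 0.1614/0.2415 = 0.668323
Step 3: ln(0.668323) = -0.402984
Step 4: correction = 0.0138301 * -0.402984 = -0.006 V
E = -1.468 + -0.006 = -1.474 V

-1.474 V


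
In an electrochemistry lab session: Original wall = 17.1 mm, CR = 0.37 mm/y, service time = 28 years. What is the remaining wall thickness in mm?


Remaining wall = original − CR × time
t = 17.1 − 0.37*28 = 17.1 − 10.36 = 6.74 mm

6.74 mm


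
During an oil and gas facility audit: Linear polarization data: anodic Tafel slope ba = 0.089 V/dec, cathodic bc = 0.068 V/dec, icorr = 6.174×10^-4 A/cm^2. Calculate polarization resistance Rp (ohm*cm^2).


Apply the Stern-Geary equation: Rp = ba*bc / (2.303*icorr*(ba+bc))
ba*bc = 0.089*0.068 = 0.006052
ba+bc = 0.157; 2.303*icorr*(ba+bc) = 2.303*6.174×10^-4*0.157 = 2.2323394×10^-4
Rp = 0.006052 / 2.2323394×10^-4 = 27.1 ohm*cm^2

27.1 ohm*cm^2


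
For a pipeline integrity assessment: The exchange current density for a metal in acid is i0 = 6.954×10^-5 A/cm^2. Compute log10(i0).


i0 = 6.954×10^-5 A/cm^2
log10(i0) = -4.158

-4.158


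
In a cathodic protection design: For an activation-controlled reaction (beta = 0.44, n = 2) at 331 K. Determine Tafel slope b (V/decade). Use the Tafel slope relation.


Apply the Tafel slope relation: b = 2.303*R*T/(beta*n*F)
Numerator: 2.303 * 8.314 * 331 = 6337.7
Denominator: 0.44 * 2 * 96485 = 84906.8
b = 6337.7 / 84906.8 = 0.0746 V/decade

0.0746 V/decade


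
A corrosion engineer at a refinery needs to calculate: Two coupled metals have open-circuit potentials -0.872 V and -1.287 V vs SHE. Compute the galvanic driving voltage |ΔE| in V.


Driving voltage is the absolute potential difference.
|ΔE| = |-0.872 − (-1.287)| = 0.415 V

0.415 V


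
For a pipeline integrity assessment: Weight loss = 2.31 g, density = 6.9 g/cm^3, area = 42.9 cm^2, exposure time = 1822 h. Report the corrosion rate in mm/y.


Apply the mm/y weight-loss relation: CR = 87600 * W / (D * A * T)
Numerator: 87600 * 2.31 = 202356.0
Denominator: 6.9 * 42.9 * 1822 = 539330.22
CR = 202356.0 / 539330.22 = 0.375199 mm/y

0.375199 mm/y


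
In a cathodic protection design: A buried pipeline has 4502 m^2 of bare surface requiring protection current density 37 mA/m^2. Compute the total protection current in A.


I = area * current density, then convert mA → A (÷1000)
I = 4502 * 37 / 1000 = 166.57 A

166.57 A


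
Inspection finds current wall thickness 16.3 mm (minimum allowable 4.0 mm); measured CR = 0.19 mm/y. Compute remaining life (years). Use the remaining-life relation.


Apply the remaining-life relation: RL = (t_current − t_min) / CR
RL = (16.3 − 4.0) / 0.19 = 12.3 / 0.19 = 64.7 years

64.7 years


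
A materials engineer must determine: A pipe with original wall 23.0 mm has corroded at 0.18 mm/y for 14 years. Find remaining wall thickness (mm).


Remaining wall = original − CR × time
t = 23.0 − 0.18*14 = 23.0 − 2.52 = 20.48 mm

20.48 mm


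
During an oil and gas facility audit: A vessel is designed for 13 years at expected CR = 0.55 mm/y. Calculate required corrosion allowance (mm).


Corrosion allowance = CR × design life
CA = 0.55 * 13 = 7.15 mm

7.15 mm


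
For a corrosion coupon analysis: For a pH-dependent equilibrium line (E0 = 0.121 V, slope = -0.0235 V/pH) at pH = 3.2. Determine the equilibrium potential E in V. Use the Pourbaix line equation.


Apply the Pourbaix line equation: E = E0 + slope*pH
E = 0.121 + (-0.0235)*3.2 = 0.121 + (-0.0752) = 0.0458 V
Rounded to 3 decimal places: E = 0.046 V

0.046 V


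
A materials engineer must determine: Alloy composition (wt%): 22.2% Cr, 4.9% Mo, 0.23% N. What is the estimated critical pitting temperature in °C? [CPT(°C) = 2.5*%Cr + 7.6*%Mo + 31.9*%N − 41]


Apply the ASTM G48 empirical CPT estimate: CPT(°C) = 2.5*%Cr + 7.6*%Mo + 31.9*%N − 41
2.5*22.2 = 55.5; 7.6*4.9 = 37.24; 31.9*0.23 = 7.337
CPT = 55.5 + 37.24 + 7.337 − 41 = 59.077 °C
Rounded to 0.1 °C: CPT ≈ 59.1 °C

59.1 °C


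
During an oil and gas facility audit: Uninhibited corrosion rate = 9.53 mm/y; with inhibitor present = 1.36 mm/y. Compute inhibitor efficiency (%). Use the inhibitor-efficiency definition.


Apply the inhibitor-efficiency definition: IE = (CR_blank − CR_inh)/CR_blank × 100
IE = (9.53 − 1.36) / 9.53 × 100
IE = 8.17 / 9.53 × 100 = 85.7 %

85.7 %


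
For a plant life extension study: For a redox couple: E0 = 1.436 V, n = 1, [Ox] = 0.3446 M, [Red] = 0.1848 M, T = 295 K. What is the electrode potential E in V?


Apply the Nernst equation: E = E0 + (RT/nF)*ln([Ox]/[Red])
Step 1: RT/nF = 8.314*295/(1*96485) = 0.02541981 V
Step 2: [Ox]/[Red] = 0.3446/0.1848 = 1.864719
Step 3: ln(1.864719) = 0.62311
Step 4: correction = 0.02541981 * 0.62311 = 0.0158 V
E = 1.436 + 0.0158 = 1.4518 V

1.4518 V


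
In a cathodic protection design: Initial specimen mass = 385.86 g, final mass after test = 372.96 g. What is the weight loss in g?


Weight loss = initial − final
WL = 385.86 − 372.96 = 12.9 g

12.9 g


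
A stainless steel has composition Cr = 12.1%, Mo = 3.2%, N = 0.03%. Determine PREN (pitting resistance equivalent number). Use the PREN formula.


Apply the PREN formula: PREN = Cr + 3.3*Mo + 16*N
PREN = 12.1 + 3.3*3.2 + 16*0.03
PREN = 12.1 + 10.56 + 0.48 = 23.14

23.14


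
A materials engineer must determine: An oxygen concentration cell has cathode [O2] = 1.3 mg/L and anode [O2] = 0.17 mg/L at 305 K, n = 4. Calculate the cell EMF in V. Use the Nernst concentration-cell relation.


Apply the Nernst concentration-cell relation: E = (RT/nF)*ln(C_cathode/C_anode)
RT/nF = 8.314*305/(4*96485) = 0.00657037 V
ln(1.3/0.17) = 2.03432
E = 0.00657037 * 2.03432 = 0.01337 V

0.01337 V


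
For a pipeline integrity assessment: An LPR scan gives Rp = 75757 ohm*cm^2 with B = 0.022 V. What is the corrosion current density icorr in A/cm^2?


Apply the Stern-Geary relation: icorr = B / Rp
icorr = 0.022 / 75757 = 2.904×10^-7 A/cm^2

2.904×10^-7 A/cm^2


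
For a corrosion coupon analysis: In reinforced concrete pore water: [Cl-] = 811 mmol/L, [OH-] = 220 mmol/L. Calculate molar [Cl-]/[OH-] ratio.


Threshold parameter = [Cl-] / [OH-] (molar basis; both in mmol/L, so units cancel)
Ratio = 811 / 220 = 3.69

3.69


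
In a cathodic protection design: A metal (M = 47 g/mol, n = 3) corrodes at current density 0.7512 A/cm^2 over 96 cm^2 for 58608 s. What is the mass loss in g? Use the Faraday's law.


Apply Faraday's law: m = i*A*t*M / (n*F)
Total charge passed Q = i*A*t = 0.7512*96*58608 = 4226527.6416 C
m = Q*M/(n*F) = 4226527.6416*47/(3*96485) = 686.27869 g

686.27869 g


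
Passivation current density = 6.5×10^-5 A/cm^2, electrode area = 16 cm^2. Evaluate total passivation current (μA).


I = i_pass * A, then convert A → μA (×10^6)
I = 6.5×10^-5 * 16 * 10^6 = 1040.0 μA

1040.0 μA


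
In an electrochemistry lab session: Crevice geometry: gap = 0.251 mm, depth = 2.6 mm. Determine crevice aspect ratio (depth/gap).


Aspect ratio = depth / gap
Ratio = 2.6 / 0.251 = 10.4

10.4


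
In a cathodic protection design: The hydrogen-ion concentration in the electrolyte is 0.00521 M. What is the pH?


pH = −log10[H+]
pH = −log10(0.00521) = 2.28

2.28


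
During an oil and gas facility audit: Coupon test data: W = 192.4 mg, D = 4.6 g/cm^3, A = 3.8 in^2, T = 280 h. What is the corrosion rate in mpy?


Apply the mpy weight-loss relation: CR = 534 * W / (D * A * T)
Numerator: 534 * 192.4 = 102741.6
Denominator: 4.6 * 3.8 * 280 = 4894.4
CR = 102741.6 / 4894.4 = 20.99166 mpy

20.99166 mpy


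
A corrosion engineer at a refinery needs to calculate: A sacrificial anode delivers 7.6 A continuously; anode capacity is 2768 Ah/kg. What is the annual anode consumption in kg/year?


Annual consumption = current * hours per year / capacity
Rate = 7.6 * 8760 / 2768 = 24.1 kg/year

24.1 kg/year


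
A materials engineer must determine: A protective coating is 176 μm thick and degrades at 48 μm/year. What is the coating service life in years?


Service life = thickness / degradation rate
Life = 176 / 48 = 3.7 years

3.7 years


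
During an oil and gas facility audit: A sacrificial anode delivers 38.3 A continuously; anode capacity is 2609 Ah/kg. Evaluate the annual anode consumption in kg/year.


Annual consumption = current * hours per year / capacity
Rate = 38.3 * 8760 / 2609 = 128.6 kg/year

128.6 kg/year


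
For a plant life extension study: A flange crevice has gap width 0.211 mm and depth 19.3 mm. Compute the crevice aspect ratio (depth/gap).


Aspect ratio = depth / gap
Ratio = 19.3 / 0.211 = 91.5

91.5


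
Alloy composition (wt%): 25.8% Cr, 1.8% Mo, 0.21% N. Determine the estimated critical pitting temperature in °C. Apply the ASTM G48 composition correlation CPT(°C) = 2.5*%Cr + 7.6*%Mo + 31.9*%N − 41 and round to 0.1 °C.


Apply the ASTM G48 empirical CPT estimate: CPT(°C) = 2.5*%Cr + 7.6*%Mo + 31.9*%N − 41
2.5*25.8 = 64.5; 7.6*1.8 = 13.68; 31.9*0.21 = 6.699
CPT = 64.5 + 13.68 + 6.699 − 41 = 43.879 °C
Rounded to 0.1 °C: CPT ≈ 43.9 °C

43.9 °C


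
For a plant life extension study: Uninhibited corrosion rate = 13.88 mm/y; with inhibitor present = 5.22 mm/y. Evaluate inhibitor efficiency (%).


Apply the inhibitor-efficiency definition: IE = (CR_blank − CR_inh)/CR_blank × 100
IE = (13.88 − 5.22) / 13.88 × 100
IE = 8.66 / 13.88 × 100 = 62.4 %

62.4 %


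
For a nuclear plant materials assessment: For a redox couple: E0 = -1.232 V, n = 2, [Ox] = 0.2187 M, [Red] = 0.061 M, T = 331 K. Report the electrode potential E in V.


Apply the Nernst equation: E = E0 + (RT/nF)*ln([Ox]/[Red])
Step 1: RT/nF = 8.314*331/(2*96485) = 0.01426094 V
Step 2: [Ox]/[Red] = 0.2187/0.061 = 3.585246
Step 3: ln(3.585246) = 1.276827
Step 4: correction = 0.01426094 * 1.276827 = 0.0182 V
E = -1.232 + 0.0182 = -1.2138 V

-1.2138 V


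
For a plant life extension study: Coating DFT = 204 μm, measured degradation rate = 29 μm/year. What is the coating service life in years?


Service life = thickness / degradation rate
Life = 204 / 29 = 7.0 years

7.0 years


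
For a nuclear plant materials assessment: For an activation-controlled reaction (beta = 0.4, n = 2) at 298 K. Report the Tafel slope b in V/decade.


Apply the Tafel slope relation: b = 2.303*R*T/(beta*n*F)
Numerator: 2.303 * 8.314 * 298 = 5705.85
Denominator: 0.4 * 2 * 96485 = 77188.0
b = 5705.85 / 77188.0 = 0.074 V/decade

0.074 V/decade


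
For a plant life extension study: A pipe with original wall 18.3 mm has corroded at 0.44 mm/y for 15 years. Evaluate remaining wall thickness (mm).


Remaining wall = original − CR × time
t = 18.3 − 0.44*15 = 18.3 − 6.6 = 11.7 mm

11.7 mm


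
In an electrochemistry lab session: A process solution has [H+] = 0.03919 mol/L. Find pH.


pH = −log10[H+]
pH = −log10(0.03919) = 1.41

1.41


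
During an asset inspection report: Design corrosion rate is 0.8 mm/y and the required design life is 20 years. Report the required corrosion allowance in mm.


Corrosion allowance = CR × design life
CA = 0.8 * 20 = 16.0 mm

16.0 mm


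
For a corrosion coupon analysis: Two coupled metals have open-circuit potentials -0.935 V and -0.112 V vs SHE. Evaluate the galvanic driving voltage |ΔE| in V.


Driving voltage is the absolute potential difference.
|ΔE| = |-0.935 − (-0.112)| = 0.823 V

0.823 V


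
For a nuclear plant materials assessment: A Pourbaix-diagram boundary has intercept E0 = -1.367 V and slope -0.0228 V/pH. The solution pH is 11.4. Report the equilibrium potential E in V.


Apply the Pourbaix line equation: E = E0 + slope*pH
E = -1.367 + (-0.0228)*11.4 = -1.367 + (-0.25992) = -1.62692 V
Rounded to 4 decimal places: E = -1.6269 V

-1.6269 V


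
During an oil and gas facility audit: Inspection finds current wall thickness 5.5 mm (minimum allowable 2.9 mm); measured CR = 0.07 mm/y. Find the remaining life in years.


Apply the remaining-life relation: RL = (t_current − t_min) / CR
RL = (5.5 − 2.9) / 0.07 = 2.6 / 0.07 = 37.1 years

37.1 years


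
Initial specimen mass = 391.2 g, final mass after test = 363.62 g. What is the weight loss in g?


Weight loss = initial − final
WL = 391.2 − 363.62 = 27.58 g

27.58 g


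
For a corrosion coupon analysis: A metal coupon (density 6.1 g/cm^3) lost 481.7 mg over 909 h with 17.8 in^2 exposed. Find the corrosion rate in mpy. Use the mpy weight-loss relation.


Apply the mpy weight-loss relation: CR = 534 * W / (D * A * T)
Numerator: 534 * 481.7 = 257227.8
Denominator: 6.1 * 17.8 * 909 = 98699.22
CR = 257227.8 / 98699.22 = 2.60618 mpy

2.60618 mpy


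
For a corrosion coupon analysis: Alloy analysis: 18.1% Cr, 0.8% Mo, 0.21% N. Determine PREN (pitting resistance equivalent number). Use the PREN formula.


Apply the PREN formula: PREN = Cr + 3.3*Mo + 16*N
PREN = 18.1 + 3.3*0.8 + 16*0.21
PREN = 18.1 + 2.64 + 3.36 = 24.1

24.1


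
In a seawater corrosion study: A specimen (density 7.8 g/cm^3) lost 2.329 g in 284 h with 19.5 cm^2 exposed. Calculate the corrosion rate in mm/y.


Apply the mm/y weight-loss relation: CR = 87600 * W / (D * A * T)
Numerator: 87600 * 2.329 = 204020.4
Denominator: 7.8 * 19.5 * 284 = 43196.4
CR = 204020.4 / 43196.4 = 4.7231 mm/y

4.7231 mm/y


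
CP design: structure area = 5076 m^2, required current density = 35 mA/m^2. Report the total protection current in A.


I = area * current density, then convert mA → A (÷1000)
I = 5076 * 35 / 1000 = 177.66 A

177.66 A


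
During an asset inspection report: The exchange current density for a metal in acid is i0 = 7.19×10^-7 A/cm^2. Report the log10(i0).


i0 = 7.19×10^-7 A/cm^2
log10(i0) = -6.143

-6.143


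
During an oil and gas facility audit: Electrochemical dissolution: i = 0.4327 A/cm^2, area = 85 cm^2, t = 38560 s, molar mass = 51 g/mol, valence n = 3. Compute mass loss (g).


Apply Faraday's law: m = i*A*t*M / (n*F)
Total charge passed Q = i*A*t = 0.4327*85*38560 = 1418217.52 C
m = Q*M/(n*F) = 1418217.52*51/(3*96485) = 249.8803 g

249.8803 g


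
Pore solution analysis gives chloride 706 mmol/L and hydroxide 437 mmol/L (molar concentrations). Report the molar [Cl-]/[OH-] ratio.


Threshold parameter = [Cl-] / [OH-] (molar basis; both in mmol/L, so units cancel)
Ratio = 706 / 437 = 1.62

1.62


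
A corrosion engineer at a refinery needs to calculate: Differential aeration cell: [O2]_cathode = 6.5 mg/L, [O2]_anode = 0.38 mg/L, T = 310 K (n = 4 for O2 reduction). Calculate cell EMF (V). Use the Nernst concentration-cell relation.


Apply the Nernst concentration-cell relation: E = (RT/nF)*ln(C_cathode/C_anode)
RT/nF = 8.314*310/(4*96485) = 0.00667808 V
ln(6.5/0.38) = 2.83939
E = 0.00667808 * 2.83939 = 0.01896 V

0.01896 V


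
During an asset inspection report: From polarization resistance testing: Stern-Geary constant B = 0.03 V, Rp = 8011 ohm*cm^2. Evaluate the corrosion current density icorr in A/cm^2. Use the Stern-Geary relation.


Apply the Stern-Geary relation: icorr = B / Rp
icorr = 0.03 / 8011 = 3.745×10^-6 A/cm^2

3.745×10^-6 A/cm^2


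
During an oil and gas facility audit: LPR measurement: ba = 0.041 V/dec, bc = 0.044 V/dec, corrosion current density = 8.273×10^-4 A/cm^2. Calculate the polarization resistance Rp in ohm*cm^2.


Apply the Stern-Geary equation: Rp = ba*bc / (2.303*icorr*(ba+bc))
ba*bc = 0.041*0.044 = 0.001804
ba+bc = 0.085; 2.303*icorr*(ba+bc) = 2.303*8.273×10^-4*0.085 = 1.6194811×10^-4
Rp = 0.001804 / 1.6194811×10^-4 = 11.1 ohm*cm^2

11.1 ohm*cm^2


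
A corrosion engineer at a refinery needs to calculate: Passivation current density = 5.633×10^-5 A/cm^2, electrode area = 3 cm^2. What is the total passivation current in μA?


I = i_pass * A, then convert A → μA (×10^6)
I = 5.633×10^-5 * 3 * 10^6 = 168.99 μA

168.99 μA


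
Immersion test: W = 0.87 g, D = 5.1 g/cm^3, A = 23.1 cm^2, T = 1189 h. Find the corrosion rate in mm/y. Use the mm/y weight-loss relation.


Apply the mm/y weight-loss relation: CR = 87600 * W / (D * A * T)
Numerator: 87600 * 0.87 = 76212.0
Denominator: 5.1 * 23.1 * 1189 = 140076.09
CR = 76212.0 / 140076.09 = 0.544076 mm/y

0.544076 mm/y


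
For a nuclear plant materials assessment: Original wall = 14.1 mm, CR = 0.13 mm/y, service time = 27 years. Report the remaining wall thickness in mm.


Remaining wall = original − CR × time
t = 14.1 − 0.13*27 = 14.1 − 3.51 = 10.59 mm

10.59 mm


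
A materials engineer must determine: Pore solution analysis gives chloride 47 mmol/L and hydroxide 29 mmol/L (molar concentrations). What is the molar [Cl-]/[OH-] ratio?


Threshold parameter = [Cl-] / [OH-] (molar basis; both in mmol/L, so units cancel)
Ratio = 47 / 29 = 1.62

1.62


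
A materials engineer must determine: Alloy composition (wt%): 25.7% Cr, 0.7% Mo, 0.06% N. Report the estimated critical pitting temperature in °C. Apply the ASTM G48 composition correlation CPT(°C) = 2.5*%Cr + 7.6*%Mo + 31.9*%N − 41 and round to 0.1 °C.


Apply the ASTM G48 empirical CPT estimate: CPT(°C) = 2.5*%Cr + 7.6*%Mo + 31.9*%N − 41
2.5*25.7 = 64.25; 7.6*0.7 = 5.32; 31.9*0.06 = 1.914
CPT = 64.25 + 5.32 + 1.914 − 41 = 30.484 °C
Rounded to 0.1 °C: CPT ≈ 30.5 °C

30.5 °C


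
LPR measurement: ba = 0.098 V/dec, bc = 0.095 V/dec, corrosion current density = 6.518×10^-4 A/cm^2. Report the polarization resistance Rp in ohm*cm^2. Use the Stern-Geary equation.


Apply the Stern-Geary equation: Rp = ba*bc / (2.303*icorr*(ba+bc))
ba*bc = 0.098*0.095 = 0.00931
ba+bc = 0.193; 2.303*icorr*(ba+bc) = 2.303*6.518×10^-4*0.193 = 2.8971141×10^-4
Rp = 0.00931 / 2.8971141×10^-4 = 32.14 ohm*cm^2

32.14 ohm*cm^2


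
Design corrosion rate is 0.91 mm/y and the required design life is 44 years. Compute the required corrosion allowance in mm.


Corrosion allowance = CR × design life
CA = 0.91 * 44 = 40.04 mm

40.04 mm


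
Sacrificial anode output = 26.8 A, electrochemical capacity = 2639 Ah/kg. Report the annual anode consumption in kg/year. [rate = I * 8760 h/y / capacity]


Annual consumption = current * hours per year / capacity
Rate = 26.8 * 8760 / 2639 = 89.0 kg/year

89.0 kg/year


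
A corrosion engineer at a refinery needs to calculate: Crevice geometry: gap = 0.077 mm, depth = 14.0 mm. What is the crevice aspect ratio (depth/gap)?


Aspect ratio = depth / gap
Ratio = 14.0 / 0.077 = 181.8

181.8


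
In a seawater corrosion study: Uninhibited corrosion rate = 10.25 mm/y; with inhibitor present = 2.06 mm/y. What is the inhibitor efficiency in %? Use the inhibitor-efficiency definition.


Apply the inhibitor-efficiency definition: IE = (CR_blank − CR_inh)/CR_blank × 100
IE = (10.25 − 2.06) / 10.25 × 100
IE = 8.19 / 10.25 × 100 = 79.9 %

79.9 %


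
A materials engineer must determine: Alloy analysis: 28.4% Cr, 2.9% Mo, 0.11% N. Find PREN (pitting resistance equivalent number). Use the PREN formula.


Apply the PREN formula: PREN = Cr + 3.3*Mo + 16*N
PREN = 28.4 + 3.3*2.9 + 16*0.11
PREN = 28.4 + 9.57 + 1.76 = 39.73

39.73


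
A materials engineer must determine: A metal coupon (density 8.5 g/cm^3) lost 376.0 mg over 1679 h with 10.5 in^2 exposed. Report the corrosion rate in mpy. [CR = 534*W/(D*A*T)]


Apply the mpy weight-loss relation: CR = 534 * W / (D * A * T)
Numerator: 534 * 376.0 = 200784.0
Denominator: 8.5 * 10.5 * 1679 = 149850.75
CR = 200784.0 / 149850.75 = 1.3399 mpy

1.3399 mpy


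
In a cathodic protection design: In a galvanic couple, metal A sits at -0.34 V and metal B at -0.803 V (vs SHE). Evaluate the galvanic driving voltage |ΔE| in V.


Driving voltage is the absolute potential difference.
|ΔE| = |-0.34 − (-0.803)| = 0.463 V

0.463 V


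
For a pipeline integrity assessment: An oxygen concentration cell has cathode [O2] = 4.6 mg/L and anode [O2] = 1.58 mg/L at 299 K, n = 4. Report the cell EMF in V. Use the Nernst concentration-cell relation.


Apply the Nernst concentration-cell relation: E = (RT/nF)*ln(C_cathode/C_anode)
RT/nF = 8.314*299/(4*96485) = 0.00644112 V
ln(4.6/1.58) = 1.06863
E = 0.00644112 * 1.06863 = 0.00688 V

0.00688 V


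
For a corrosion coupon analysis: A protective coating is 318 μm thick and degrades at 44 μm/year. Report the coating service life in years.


Service life = thickness / degradation rate
Life = 318 / 44 = 7.2 years

7.2 years


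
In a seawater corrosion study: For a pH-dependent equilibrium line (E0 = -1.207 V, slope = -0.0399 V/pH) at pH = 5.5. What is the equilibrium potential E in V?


Apply the Pourbaix line equation: E = E0 + slope*pH
E = -1.207 + (-0.0399)*5.5 = -1.207 + (-0.21945) = -1.42645 V
Rounded to 3 decimal places: E = -1.426 V

-1.426 V


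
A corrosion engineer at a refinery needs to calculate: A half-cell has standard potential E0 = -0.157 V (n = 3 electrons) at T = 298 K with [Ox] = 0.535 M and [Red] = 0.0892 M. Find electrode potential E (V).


Apply the Nernst equation: E = E0 + (RT/nF)*ln([Ox]/[Red])
Step 1: RT/nF = 8.314*298/(3*96485) = 0.00855944 V
Step 2: [Ox]/[Red] = 0.535/0.0892 = 5.997758
Step 3: ln(5.997758) = 1.791386
Step 4: correction = 0.00855944 * 1.791386 = 0.015 V
E = -0.157 + 0.015 = -0.142 V

-0.142 V


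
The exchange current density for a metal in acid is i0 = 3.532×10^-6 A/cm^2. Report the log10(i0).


i0 = 3.532×10^-6 A/cm^2
log10(i0) = -5.452

-5.452


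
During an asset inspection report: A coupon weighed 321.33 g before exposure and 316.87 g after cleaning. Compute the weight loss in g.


Weight loss = initial − final
WL = 321.33 − 316.87 = 4.46 g

4.46 g


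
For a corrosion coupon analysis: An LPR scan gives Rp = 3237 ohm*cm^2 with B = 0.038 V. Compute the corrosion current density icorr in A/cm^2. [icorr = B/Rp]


Apply the Stern-Geary relation: icorr = B / Rp
icorr = 0.038 / 3237 = 1.174×10^-5 A/cm^2

1.174×10^-5 A/cm^2


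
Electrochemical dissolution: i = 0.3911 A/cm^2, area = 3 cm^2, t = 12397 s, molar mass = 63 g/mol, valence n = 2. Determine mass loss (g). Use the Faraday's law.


Apply Faraday's law: m = i*A*t*M / (n*F)
Total charge passed Q = i*A*t = 0.3911*3*12397 = 14545.4001 C
m = Q*M/(n*F) = 14545.4001*63/(2*96485) = 4.749 g

4.749 g


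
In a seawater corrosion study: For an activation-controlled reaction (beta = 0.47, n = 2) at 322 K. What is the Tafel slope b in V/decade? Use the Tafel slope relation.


Apply the Tafel slope relation: b = 2.303*R*T/(beta*n*F)
Numerator: 2.303 * 8.314 * 322 = 6165.38
Denominator: 0.47 * 2 * 96485 = 90695.9
b = 6165.38 / 90695.9 = 0.068 V/decade

0.068 V/decade


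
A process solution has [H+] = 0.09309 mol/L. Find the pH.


pH = −log10[H+]
pH = −log10(0.09309) = 1.03

1.03


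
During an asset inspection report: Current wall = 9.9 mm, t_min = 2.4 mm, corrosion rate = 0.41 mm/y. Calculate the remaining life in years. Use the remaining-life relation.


Apply the remaining-life relation: RL = (t_current − t_min) / CR
RL = (9.9 − 2.4) / 0.41 = 7.5 / 0.41 = 18.3 years

18.3 years


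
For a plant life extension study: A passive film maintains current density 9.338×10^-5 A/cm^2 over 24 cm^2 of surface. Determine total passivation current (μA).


I = i_pass * A, then convert A → μA (×10^6)
I = 9.338×10^-5 * 24 * 10^6 = 2241.12 μA

2241.12 μA


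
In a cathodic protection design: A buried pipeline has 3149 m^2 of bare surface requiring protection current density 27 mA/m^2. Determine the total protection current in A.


I = area * current density, then convert mA → A (÷1000)
I = 3149 * 27 / 1000 = 85.02 A

85.02 A


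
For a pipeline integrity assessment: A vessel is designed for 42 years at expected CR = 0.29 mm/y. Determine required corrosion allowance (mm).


Corrosion allowance = CR × design life
CA = 0.29 * 42 = 12.18 mm

12.18 mm


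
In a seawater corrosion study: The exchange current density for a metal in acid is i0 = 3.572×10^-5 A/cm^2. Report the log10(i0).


i0 = 3.572×10^-5 A/cm^2
log10(i0) = -4.447

-4.447


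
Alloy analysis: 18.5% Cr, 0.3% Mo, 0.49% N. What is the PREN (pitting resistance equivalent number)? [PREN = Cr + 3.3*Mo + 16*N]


Apply the PREN formula: PREN = Cr + 3.3*Mo + 16*N
PREN = 18.5 + 3.3*0.3 + 16*0.49
PREN = 18.5 + 0.99 + 7.84 = 27.33

27.33


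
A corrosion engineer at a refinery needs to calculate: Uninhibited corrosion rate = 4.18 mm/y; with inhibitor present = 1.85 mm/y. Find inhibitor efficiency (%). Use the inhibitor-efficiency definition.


Apply the inhibitor-efficiency definition: IE = (CR_blank − CR_inh)/CR_blank × 100
IE = (4.18 − 1.85) / 4.18 × 100
IE = 2.33 / 4.18 × 100 = 55.7 %

55.7 %


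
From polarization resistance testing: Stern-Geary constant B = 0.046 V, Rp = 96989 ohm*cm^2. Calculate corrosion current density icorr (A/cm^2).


Apply the Stern-Geary relation: icorr = B / Rp
icorr = 0.046 / 96989 = 4.743×10^-7 A/cm^2

4.743×10^-7 A/cm^2


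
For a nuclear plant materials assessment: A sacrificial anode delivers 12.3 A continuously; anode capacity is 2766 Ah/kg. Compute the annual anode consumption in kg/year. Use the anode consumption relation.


Annual consumption = current * hours per year / capacity
Rate = 12.3 * 8760 / 2766 = 39.0 kg/year

39.0 kg/year


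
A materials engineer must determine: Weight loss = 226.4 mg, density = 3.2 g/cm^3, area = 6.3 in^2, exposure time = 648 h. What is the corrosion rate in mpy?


Apply the mpy weight-loss relation: CR = 534 * W / (D * A * T)
Numerator: 534 * 226.4 = 120897.6
Denominator: 3.2 * 6.3 * 648 = 13063.68
CR = 120897.6 / 13063.68 = 9.25448 mpy

9.25448 mpy


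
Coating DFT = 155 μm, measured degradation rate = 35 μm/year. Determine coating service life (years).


Service life = thickness / degradation rate
Life = 155 / 35 = 4.4 years

4.4 years


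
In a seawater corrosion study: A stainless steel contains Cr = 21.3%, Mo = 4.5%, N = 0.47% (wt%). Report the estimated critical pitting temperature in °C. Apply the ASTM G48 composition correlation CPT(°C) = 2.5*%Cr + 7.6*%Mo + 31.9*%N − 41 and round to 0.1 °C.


Apply the ASTM G48 empirical CPT estimate: CPT(°C) = 2.5*%Cr + 7.6*%Mo + 31.9*%N − 41
2.5*21.3 = 53.25; 7.6*4.5 = 34.2; 31.9*0.47 = 14.993
CPT = 53.25 + 34.2 + 14.993 − 41 = 61.443 °C
Rounded to 0.1 °C: CPT ≈ 61.4 °C

61.4 °C


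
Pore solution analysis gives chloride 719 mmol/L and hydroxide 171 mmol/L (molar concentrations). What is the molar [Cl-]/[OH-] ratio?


Threshold parameter = [Cl-] / [OH-] (molar basis; both in mmol/L, so units cancel)
Ratio = 719 / 171 = 4.2

4.2


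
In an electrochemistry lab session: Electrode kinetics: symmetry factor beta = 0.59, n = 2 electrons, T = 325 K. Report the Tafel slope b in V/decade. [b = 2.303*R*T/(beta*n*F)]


Apply the Tafel slope relation: b = 2.303*R*T/(beta*n*F)
Numerator: 2.303 * 8.314 * 325 = 6222.82
Denominator: 0.59 * 2 * 96485 = 113852.3
b = 6222.82 / 113852.3 = 0.0547 V/decade

0.0547 V/decade


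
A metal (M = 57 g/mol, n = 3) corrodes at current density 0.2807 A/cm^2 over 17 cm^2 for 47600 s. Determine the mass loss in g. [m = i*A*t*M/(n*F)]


Apply Faraday's law: m = i*A*t*M / (n*F)
Total charge passed Q = i*A*t = 0.2807*17*47600 = 227142.44 C
m = Q*M/(n*F) = 227142.44*57/(3*96485) = 44.729 g

44.729 g


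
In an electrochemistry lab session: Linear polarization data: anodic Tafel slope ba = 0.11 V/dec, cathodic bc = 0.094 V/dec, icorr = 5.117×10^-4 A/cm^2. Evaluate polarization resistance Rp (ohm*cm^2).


Apply the Stern-Geary equation: Rp = ba*bc / (2.303*icorr*(ba+bc))
ba*bc = 0.11*0.094 = 0.01034
ba+bc = 0.204; 2.303*icorr*(ba+bc) = 2.303*5.117×10^-4*0.204 = 2.404028×10^-4
Rp = 0.01034 / 2.404028×10^-4 = 43.01 ohm*cm^2

43.01 ohm*cm^2


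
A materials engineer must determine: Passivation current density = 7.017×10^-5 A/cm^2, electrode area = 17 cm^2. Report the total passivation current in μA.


I = i_pass * A, then convert A → μA (×10^6)
I = 7.017×10^-5 * 17 * 10^6 = 1192.89 μA

1192.89 μA


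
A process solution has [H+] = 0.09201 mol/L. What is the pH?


pH = −log10[H+]
pH = −log10(0.09201) = 1.04

1.04


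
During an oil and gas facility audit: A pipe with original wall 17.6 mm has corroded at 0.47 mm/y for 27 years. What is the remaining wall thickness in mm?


Remaining wall = original − CR × time
t = 17.6 − 0.47*27 = 17.6 − 12.69 = 4.91 mm

4.91 mm


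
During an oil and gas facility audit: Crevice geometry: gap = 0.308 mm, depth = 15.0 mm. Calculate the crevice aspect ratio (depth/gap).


Aspect ratio = depth / gap
Ratio = 15.0 / 0.308 = 48.7

48.7


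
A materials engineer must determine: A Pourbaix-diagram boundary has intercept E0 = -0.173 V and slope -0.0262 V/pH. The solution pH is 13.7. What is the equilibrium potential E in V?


Apply the Pourbaix line equation: E = E0 + slope*pH
E = -0.173 + (-0.0262)*13.7 = -0.173 + (-0.35894) = -0.53194 V
Rounded to 4 decimal places: E = -0.5319 V

-0.5319 V


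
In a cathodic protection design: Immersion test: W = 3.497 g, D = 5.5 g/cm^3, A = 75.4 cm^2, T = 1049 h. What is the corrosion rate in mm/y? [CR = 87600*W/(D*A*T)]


Apply the mm/y weight-loss relation: CR = 87600 * W / (D * A * T)
Numerator: 87600 * 3.497 = 306337.2
Denominator: 5.5 * 75.4 * 1049 = 435020.3
CR = 306337.2 / 435020.3 = 0.704191 mm/y

0.704191 mm/y


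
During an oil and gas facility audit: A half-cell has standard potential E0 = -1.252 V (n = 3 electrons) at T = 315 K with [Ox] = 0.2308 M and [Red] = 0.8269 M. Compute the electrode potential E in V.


Apply the Nernst equation: E = E0 + (RT/nF)*ln([Ox]/[Red])
Step 1: RT/nF = 8.314*315/(3*96485) = 0.00904773 V
Step 2: [Ox]/[Red] = 0.2308/0.8269 = 0.279115
Step 3: ln(0.279115) = -1.276131
Step 4: correction = 0.00904773 * -1.276131 = -0.0115 V
E = -1.252 + -0.0115 = -1.2635 V

-1.2635 V


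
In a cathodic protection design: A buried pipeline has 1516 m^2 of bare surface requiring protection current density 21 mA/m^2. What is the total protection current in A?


I = area * current density, then convert mA → A (÷1000)
I = 1516 * 21 / 1000 = 31.84 A

31.84 A


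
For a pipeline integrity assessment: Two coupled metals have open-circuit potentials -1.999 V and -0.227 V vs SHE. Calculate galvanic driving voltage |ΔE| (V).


Driving voltage is the absolute potential difference.
|ΔE| = |-1.999 − (-0.227)| = 1.772 V

1.772 V


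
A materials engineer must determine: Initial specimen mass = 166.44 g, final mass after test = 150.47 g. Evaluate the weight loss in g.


Weight loss = initial − final
WL = 166.44 − 150.47 = 15.97 g

15.97 g


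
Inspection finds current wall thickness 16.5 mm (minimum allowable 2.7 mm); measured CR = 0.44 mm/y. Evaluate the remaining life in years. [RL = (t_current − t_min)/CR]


Apply the remaining-life relation: RL = (t_current − t_min) / CR
RL = (16.5 − 2.7) / 0.44 = 13.8 / 0.44 = 31.4 years

31.4 years


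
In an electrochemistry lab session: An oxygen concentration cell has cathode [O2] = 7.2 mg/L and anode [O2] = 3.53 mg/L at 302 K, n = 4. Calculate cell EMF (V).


Apply the Nernst concentration-cell relation: E = (RT/nF)*ln(C_cathode/C_anode)
RT/nF = 8.314*302/(4*96485) = 0.00650575 V
ln(7.2/3.53) = 0.71278
E = 0.00650575 * 0.71278 = 0.00464 V

0.00464 V


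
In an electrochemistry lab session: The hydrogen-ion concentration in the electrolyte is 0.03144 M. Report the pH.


pH = −log10[H+]
pH = −log10(0.03144) = 1.5

1.5


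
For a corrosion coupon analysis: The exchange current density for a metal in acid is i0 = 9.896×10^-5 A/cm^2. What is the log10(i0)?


i0 = 9.896×10^-5 A/cm^2
log10(i0) = -4.005

-4.005


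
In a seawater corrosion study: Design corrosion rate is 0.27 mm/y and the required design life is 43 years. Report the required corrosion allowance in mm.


Corrosion allowance = CR × design life
CA = 0.27 * 43 = 11.61 mm

11.61 mm


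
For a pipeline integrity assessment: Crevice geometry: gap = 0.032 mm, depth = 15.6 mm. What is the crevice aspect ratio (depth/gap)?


Aspect ratio = depth / gap
Ratio = 15.6 / 0.032 = 487.5

487.5


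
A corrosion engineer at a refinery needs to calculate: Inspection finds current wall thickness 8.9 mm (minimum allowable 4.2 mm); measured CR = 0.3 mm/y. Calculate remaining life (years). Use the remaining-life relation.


Apply the remaining-life relation: RL = (t_current − t_min) / CR
RL = (8.9 − 4.2) / 0.3 = 4.7 / 0.3 = 15.7 years

15.7 years


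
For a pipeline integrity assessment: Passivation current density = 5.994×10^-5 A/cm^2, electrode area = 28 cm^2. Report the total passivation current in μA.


I = i_pass * A, then convert A → μA (×10^6)
I = 5.994×10^-5 * 28 * 10^6 = 1678.32 μA

1678.32 μA


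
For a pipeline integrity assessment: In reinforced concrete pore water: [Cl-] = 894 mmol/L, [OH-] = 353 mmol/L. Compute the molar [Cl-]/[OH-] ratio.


Threshold parameter = [Cl-] / [OH-] (molar basis; both in mmol/L, so units cancel)
Ratio = 894 / 353 = 2.53

2.53


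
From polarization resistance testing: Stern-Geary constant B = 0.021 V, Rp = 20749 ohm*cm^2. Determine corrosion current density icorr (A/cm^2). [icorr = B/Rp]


Apply the Stern-Geary relation: icorr = B / Rp
icorr = 0.021 / 20749 = 1.012×10^-6 A/cm^2

1.012×10^-6 A/cm^2


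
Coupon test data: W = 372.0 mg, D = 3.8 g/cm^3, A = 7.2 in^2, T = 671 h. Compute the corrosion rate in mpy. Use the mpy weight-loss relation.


Apply the mpy weight-loss relation: CR = 534 * W / (D * A * T)
Numerator: 534 * 372.0 = 198648.0
Denominator: 3.8 * 7.2 * 671 = 18358.56
CR = 198648.0 / 18358.56 = 10.82046 mpy

10.82046 mpy


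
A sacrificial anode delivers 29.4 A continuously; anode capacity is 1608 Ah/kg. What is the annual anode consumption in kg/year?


Annual consumption = current * hours per year / capacity
Rate = 29.4 * 8760 / 1608 = 160.2 kg/year

160.2 kg/year


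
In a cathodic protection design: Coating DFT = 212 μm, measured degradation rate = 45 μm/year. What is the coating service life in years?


Service life = thickness / degradation rate
Life = 212 / 45 = 4.7 years

4.7 years


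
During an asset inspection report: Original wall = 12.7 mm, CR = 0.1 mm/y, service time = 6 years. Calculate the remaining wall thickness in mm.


Remaining wall = original − CR × time
t = 12.7 − 0.1*6 = 12.7 − 0.6 = 12.1 mm

12.1 mm


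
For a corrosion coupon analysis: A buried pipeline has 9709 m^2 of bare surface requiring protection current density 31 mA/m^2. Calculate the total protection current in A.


I = area * current density, then convert mA → A (÷1000)
I = 9709 * 31 / 1000 = 300.98 A

300.98 A


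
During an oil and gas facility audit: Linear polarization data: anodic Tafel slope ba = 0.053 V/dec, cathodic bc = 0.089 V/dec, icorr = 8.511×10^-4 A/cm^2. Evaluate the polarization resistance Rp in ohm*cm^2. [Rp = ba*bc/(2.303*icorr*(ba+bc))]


Apply the Stern-Geary equation: Rp = ba*bc / (2.303*icorr*(ba+bc))
ba*bc = 0.053*0.089 = 0.004717
ba+bc = 0.142; 2.303*icorr*(ba+bc) = 2.303*8.511×10^-4*0.142 = 2.7833183×10^-4
Rp = 0.004717 / 2.7833183×10^-4 = 16.9 ohm*cm^2

16.9 ohm*cm^2


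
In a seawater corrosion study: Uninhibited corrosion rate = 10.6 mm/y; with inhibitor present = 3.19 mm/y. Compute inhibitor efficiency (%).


Apply the inhibitor-efficiency definition: IE = (CR_blank − CR_inh)/CR_blank × 100
IE = (10.6 − 3.19) / 10.6 × 100
IE = 7.41 / 10.6 × 100 = 69.9 %

69.9 %
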